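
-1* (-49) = 49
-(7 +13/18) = -139/18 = -7.72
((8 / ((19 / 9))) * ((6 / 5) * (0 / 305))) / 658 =0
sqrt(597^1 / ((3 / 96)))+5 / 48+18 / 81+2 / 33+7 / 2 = 6157 / 1584+4*sqrt(1194) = 142.10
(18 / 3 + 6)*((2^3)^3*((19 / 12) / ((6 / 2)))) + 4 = 9740 / 3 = 3246.67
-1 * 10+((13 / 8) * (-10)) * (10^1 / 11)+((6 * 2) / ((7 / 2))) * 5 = -1175 / 154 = -7.63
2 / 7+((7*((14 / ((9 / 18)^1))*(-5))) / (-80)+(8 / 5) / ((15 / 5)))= 5489 / 420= 13.07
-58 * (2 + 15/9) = -638/3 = -212.67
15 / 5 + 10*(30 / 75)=7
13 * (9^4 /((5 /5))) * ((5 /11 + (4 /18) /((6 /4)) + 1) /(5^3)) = 1503684 /1375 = 1093.59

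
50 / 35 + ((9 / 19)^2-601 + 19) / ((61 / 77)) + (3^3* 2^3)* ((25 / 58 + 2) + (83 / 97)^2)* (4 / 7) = -14406378591217 / 42060704567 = -342.51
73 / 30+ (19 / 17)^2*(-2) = -563 / 8670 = -0.06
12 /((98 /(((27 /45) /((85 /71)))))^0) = 12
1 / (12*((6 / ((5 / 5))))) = 1 / 72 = 0.01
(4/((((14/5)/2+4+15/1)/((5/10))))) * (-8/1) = -40/51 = -0.78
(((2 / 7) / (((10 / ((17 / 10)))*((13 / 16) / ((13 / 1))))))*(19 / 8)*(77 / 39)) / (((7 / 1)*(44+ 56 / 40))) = 3553 / 309855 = 0.01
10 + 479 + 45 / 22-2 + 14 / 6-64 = 28207 / 66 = 427.38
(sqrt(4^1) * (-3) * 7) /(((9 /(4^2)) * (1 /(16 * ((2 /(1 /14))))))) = -100352 /3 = -33450.67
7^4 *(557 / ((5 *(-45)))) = -1337357 / 225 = -5943.81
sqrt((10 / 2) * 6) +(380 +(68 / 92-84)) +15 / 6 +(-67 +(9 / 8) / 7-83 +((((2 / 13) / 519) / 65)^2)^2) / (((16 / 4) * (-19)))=sqrt(30) +57404047733593021867172486843 / 190577717646511411600020000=306.69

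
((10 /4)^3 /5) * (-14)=-175 /4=-43.75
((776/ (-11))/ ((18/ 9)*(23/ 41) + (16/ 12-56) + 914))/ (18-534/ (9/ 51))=0.00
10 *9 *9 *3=2430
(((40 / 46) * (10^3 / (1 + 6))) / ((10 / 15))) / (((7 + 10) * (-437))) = -30000 / 1196069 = -0.03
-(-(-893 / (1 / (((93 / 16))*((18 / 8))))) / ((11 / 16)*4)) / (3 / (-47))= 11709909 / 176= 66533.57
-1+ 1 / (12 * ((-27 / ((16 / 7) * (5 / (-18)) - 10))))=-0.97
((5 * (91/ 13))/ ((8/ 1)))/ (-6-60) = -35/ 528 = -0.07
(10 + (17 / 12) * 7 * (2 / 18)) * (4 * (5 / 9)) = 5995 / 243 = 24.67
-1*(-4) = 4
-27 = -27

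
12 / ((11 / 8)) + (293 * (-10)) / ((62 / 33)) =-528819 / 341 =-1550.79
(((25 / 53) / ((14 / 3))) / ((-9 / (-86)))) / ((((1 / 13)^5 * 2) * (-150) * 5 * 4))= -59.77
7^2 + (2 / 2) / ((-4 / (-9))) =205 / 4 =51.25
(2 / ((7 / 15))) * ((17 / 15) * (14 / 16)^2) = 119 / 32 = 3.72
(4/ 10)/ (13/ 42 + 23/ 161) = 84/ 95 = 0.88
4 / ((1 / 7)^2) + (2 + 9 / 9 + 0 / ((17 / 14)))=199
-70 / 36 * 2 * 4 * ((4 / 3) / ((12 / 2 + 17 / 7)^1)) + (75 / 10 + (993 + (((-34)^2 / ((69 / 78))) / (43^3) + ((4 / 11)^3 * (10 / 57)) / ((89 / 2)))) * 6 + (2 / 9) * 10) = 78223525078576324039 / 13112957006655066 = 5965.36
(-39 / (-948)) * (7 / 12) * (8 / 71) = 91 / 33654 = 0.00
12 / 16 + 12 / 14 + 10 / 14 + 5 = 205 / 28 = 7.32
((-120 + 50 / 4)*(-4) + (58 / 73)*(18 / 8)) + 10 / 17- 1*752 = -793307 / 2482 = -319.62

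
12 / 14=6 / 7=0.86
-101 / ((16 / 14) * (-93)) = 707 / 744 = 0.95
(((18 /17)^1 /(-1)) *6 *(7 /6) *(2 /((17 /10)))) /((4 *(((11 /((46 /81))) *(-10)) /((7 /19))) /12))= 9016 /181203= 0.05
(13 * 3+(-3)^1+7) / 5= 43 / 5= 8.60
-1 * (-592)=592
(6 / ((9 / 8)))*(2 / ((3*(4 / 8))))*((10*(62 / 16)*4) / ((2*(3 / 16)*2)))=39680 / 27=1469.63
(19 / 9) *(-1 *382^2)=-2772556 / 9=-308061.78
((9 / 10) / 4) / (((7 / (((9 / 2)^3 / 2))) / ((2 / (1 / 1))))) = 6561 / 2240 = 2.93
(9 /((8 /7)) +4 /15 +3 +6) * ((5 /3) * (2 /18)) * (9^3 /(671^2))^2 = 0.00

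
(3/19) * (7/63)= 1/57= 0.02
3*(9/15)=9/5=1.80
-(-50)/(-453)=-50/453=-0.11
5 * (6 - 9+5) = 10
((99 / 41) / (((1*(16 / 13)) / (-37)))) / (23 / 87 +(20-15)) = -4142853 / 300448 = -13.79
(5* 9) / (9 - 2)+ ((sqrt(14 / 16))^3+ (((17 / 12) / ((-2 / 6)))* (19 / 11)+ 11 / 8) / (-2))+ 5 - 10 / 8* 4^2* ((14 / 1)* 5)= -1707045 / 1232+ 7* sqrt(14) / 32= -1384.77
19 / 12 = 1.58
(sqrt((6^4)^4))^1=1679616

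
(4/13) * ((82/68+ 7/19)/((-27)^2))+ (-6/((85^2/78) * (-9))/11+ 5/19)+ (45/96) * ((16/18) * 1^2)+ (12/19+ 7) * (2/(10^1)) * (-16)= -23.74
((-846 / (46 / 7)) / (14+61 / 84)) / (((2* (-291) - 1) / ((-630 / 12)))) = -13058010 / 16586933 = -0.79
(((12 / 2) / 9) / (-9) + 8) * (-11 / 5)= -2354 / 135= -17.44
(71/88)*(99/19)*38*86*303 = 8325531/2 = 4162765.50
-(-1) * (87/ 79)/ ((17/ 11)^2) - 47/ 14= -925679/ 319634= -2.90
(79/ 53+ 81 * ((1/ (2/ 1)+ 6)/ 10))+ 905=1016689/ 1060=959.14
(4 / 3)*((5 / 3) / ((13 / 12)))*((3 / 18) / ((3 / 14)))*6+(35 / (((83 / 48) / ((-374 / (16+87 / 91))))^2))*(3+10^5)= 1092887366934884856160 / 1918995245037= 569510200.59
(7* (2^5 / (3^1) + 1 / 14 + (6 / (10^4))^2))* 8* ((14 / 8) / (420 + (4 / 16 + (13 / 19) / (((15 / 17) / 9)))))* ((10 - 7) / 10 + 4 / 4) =9747237826781 / 3044006250000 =3.20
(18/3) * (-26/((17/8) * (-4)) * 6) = 110.12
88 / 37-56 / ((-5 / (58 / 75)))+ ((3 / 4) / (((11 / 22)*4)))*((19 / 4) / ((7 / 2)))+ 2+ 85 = 153144587 / 1554000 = 98.55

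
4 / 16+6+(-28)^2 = 3161 / 4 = 790.25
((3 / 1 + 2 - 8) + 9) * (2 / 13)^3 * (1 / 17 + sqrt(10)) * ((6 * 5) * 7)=10080 / 37349 + 10080 * sqrt(10) / 2197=14.78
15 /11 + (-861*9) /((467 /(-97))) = 8275188 /5137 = 1610.90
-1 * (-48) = 48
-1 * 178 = -178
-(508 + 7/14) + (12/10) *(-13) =-5241/10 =-524.10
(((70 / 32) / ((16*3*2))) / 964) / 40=7 / 11845632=0.00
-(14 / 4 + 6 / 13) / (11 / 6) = -2.16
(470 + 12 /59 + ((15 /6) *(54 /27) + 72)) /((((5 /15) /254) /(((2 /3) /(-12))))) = -4100195 /177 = -23164.94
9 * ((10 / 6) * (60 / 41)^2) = 54000 / 1681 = 32.12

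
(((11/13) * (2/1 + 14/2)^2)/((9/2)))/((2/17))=129.46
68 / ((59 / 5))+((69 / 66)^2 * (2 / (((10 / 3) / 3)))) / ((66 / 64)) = 7.67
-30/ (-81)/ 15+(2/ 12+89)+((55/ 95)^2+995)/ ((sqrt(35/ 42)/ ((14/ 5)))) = 14449/ 162+5030424 * sqrt(30)/ 9025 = 3142.13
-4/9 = -0.44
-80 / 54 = -40 / 27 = -1.48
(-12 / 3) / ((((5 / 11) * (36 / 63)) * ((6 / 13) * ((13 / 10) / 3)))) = -77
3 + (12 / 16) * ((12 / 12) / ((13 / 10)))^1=93 / 26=3.58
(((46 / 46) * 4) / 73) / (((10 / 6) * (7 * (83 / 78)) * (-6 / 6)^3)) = -936 / 212065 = -0.00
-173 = -173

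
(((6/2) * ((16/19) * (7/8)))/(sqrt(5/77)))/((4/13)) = 273 * sqrt(385)/190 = 28.19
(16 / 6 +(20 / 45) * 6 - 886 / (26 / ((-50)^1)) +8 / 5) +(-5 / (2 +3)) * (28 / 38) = 6335708 / 3705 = 1710.04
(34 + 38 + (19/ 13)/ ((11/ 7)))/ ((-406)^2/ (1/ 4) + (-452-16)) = 10429/ 94219268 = 0.00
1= 1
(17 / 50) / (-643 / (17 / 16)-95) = -289 / 595150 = -0.00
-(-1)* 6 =6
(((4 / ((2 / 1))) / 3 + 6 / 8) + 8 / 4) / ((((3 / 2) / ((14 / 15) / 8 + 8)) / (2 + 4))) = 19967 / 180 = 110.93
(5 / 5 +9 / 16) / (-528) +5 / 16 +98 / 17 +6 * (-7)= -5159513 / 143616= -35.93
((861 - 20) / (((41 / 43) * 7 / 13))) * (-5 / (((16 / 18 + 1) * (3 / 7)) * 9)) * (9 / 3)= -2350595 / 697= -3372.45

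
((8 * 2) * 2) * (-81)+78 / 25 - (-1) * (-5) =-64847 / 25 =-2593.88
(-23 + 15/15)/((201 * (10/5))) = -11/201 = -0.05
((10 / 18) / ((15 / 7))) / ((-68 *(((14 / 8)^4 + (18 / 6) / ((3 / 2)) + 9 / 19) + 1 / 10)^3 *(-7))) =3596091392000 / 11274298136108170677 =0.00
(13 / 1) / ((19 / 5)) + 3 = 122 / 19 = 6.42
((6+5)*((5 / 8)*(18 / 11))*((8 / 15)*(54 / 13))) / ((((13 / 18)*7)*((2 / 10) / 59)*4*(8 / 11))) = 2365605 / 4732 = 499.92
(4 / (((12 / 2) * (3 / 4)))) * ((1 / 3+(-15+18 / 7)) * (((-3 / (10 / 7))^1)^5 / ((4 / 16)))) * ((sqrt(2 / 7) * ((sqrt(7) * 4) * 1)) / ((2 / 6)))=65864232 * sqrt(2) / 3125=29806.75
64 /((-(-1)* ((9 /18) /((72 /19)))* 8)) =1152 /19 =60.63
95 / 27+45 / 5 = 338 / 27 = 12.52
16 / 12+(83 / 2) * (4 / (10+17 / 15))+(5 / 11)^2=16.45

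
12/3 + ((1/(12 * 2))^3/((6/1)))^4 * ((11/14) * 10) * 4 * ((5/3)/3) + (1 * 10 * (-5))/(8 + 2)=-745453331864786829037/745453331864786829312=-1.00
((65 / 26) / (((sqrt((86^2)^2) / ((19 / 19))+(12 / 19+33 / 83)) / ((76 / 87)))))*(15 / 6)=149815 / 202973001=0.00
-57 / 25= -2.28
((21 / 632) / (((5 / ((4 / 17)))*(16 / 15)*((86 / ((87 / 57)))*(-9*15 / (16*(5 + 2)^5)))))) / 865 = -0.00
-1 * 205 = -205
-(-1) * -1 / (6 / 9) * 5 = -15 / 2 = -7.50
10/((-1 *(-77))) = 0.13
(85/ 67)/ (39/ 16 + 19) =1360/ 22981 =0.06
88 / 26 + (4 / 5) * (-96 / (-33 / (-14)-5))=78028 / 2405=32.44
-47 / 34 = -1.38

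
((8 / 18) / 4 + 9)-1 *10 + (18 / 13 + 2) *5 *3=5836 / 117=49.88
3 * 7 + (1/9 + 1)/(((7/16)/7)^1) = 349/9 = 38.78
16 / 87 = 0.18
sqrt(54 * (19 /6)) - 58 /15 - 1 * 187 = -2863 /15 +3 * sqrt(19) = -177.79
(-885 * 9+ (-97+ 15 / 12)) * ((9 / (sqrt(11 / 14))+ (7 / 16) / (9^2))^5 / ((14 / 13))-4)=-217234150424884039902637 * sqrt(154) / 3337686477176832-7489064872051903826371775 / 3539161369980960768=-809802736.92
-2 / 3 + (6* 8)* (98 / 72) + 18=248 / 3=82.67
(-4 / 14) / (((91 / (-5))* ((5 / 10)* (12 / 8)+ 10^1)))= 40 / 27391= 0.00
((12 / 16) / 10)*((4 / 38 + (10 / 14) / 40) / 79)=393 / 3362240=0.00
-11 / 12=-0.92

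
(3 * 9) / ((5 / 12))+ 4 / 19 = 6176 / 95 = 65.01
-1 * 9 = -9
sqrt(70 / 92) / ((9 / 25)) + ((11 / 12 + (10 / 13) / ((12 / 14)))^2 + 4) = 25 * sqrt(1610) / 414 + 177433 / 24336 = 9.71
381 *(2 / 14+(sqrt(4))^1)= 5715 / 7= 816.43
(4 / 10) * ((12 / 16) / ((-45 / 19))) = -19 / 150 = -0.13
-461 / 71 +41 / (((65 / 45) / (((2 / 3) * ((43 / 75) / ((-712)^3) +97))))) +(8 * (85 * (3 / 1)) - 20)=16028937678345227 / 4164392876800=3849.05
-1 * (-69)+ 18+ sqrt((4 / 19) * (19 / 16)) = 175 / 2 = 87.50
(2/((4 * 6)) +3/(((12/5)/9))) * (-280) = -9520/3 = -3173.33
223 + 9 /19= 4246 /19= 223.47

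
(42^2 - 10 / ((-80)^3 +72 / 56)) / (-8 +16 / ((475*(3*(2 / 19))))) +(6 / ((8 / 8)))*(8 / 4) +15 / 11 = -2451944463633 / 11669474696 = -210.12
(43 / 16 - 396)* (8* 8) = -25172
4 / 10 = 2 / 5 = 0.40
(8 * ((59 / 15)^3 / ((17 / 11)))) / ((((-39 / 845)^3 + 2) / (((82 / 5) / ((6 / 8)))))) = 13023946624832 / 3781400355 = 3444.21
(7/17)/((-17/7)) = -49/289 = -0.17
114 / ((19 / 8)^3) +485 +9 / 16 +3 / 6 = 2856649 / 5776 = 494.57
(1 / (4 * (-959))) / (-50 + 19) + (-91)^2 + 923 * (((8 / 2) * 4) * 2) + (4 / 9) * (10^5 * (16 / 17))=1449110495069 / 18194148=79647.07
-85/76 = -1.12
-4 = -4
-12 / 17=-0.71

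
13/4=3.25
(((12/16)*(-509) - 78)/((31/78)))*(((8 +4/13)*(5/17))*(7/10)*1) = -1042713/527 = -1978.58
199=199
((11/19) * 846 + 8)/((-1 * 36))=-4729/342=-13.83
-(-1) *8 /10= 4 /5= 0.80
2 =2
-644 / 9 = -71.56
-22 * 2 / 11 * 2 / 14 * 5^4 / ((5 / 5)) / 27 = -2500 / 189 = -13.23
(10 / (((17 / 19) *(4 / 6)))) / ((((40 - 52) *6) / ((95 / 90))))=-1805 / 7344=-0.25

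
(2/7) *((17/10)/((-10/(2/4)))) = -17/700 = -0.02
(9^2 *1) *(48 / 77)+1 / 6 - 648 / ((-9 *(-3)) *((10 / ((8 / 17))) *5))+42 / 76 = 95107181 / 1865325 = 50.99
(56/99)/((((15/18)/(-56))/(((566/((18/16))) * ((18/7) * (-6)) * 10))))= 32456704/11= 2950609.45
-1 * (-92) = 92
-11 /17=-0.65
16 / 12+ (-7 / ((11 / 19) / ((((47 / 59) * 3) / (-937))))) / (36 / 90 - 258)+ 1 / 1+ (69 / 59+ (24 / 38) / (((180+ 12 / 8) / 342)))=17327941229 / 3692462136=4.69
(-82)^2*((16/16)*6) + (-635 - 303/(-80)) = 3177023/80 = 39712.79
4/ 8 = 1/ 2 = 0.50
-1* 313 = -313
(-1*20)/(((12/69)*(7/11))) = -1265/7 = -180.71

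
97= 97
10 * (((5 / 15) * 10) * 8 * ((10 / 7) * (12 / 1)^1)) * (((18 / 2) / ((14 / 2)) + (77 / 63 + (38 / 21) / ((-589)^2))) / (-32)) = -2884928000 / 8052219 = -358.28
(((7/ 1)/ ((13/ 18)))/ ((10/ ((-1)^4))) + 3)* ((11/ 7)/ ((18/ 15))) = 473/ 91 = 5.20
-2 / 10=-0.20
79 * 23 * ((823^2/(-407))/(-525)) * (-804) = -4630809.69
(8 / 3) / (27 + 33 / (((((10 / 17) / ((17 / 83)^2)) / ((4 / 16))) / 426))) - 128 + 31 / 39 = -189761467937 / 1491887943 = -127.20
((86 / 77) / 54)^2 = 1849 / 4322241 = 0.00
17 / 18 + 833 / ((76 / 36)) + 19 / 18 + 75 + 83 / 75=673577 / 1425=472.69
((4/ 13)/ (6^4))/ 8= 1/ 33696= 0.00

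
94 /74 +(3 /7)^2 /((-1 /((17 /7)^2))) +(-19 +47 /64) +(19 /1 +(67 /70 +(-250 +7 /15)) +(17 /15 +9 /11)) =-245.70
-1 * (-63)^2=-3969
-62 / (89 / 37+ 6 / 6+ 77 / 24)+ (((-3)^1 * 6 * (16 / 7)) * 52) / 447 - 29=-37768865 / 875077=-43.16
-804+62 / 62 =-803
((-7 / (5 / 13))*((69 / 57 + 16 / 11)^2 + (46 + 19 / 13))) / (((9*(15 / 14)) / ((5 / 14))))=-72296966 / 1965645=-36.78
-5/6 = -0.83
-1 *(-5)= 5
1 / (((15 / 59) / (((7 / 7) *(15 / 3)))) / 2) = 118 / 3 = 39.33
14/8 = 7/4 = 1.75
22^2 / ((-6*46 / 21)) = -847 / 23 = -36.83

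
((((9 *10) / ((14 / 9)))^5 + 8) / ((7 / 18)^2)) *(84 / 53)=42364430994914928 / 6235397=6794183432.89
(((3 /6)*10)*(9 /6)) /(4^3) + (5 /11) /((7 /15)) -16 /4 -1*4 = -68093 /9856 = -6.91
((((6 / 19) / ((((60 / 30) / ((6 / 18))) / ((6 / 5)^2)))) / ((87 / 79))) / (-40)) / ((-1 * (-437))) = -0.00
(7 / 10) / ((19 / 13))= 91 / 190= 0.48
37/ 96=0.39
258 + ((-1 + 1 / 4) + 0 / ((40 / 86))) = 1029 / 4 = 257.25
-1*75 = -75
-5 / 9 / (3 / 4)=-20 / 27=-0.74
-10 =-10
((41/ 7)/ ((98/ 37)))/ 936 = 1517/ 642096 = 0.00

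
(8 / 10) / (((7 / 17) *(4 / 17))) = 289 / 35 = 8.26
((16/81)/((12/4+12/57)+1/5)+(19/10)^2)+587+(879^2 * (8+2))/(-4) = -1266936863029/656100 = -1931011.83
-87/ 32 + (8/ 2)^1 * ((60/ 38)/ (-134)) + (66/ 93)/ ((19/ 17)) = -2690945/ 1262816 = -2.13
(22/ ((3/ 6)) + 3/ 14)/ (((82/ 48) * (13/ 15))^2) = 40111200/ 1988623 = 20.17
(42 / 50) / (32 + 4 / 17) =357 / 13700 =0.03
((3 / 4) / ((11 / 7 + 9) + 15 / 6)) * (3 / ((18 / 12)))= 7 / 61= 0.11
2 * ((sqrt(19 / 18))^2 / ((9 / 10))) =190 / 81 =2.35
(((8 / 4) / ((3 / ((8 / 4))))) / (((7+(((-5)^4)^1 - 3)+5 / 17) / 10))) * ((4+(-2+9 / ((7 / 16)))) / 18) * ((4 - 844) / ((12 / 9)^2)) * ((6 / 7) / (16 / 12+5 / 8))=-3223200 / 586607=-5.49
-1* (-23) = 23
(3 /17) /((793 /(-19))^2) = 1083 /10690433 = 0.00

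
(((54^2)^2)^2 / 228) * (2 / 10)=6025163444928 / 95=63422773104.51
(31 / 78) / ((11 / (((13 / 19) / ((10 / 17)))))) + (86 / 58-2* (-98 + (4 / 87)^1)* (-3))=-213177257 / 363660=-586.20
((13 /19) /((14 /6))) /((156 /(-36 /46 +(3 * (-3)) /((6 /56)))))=-975 /6118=-0.16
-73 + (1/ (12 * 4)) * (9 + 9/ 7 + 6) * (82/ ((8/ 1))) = -15573/ 224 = -69.52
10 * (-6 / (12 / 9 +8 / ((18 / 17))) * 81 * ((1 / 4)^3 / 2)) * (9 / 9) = -2187 / 512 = -4.27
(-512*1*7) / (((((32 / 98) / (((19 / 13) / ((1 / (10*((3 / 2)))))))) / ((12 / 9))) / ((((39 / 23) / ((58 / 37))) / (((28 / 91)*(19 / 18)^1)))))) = -712726560 / 667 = -1068555.56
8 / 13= 0.62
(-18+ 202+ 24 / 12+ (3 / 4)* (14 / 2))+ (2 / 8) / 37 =14153 / 74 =191.26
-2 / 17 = -0.12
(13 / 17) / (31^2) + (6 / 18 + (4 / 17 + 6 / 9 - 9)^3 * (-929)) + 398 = 62941888209847 / 127477611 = 493748.57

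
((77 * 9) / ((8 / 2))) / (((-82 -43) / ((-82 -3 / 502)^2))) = -1174442269077 / 126002000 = -9320.82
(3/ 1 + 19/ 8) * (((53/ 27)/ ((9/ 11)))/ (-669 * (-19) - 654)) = 25069/ 23438808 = 0.00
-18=-18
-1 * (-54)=54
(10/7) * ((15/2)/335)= 15/469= 0.03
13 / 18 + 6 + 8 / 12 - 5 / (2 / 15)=-271 / 9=-30.11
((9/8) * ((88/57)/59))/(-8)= -33/8968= -0.00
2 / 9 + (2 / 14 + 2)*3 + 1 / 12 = 1697 / 252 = 6.73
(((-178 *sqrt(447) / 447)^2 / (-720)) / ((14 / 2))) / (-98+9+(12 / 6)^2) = 7921 / 47873700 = 0.00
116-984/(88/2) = 1030/11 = 93.64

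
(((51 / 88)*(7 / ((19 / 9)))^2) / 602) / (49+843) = 28917 / 2436986816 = 0.00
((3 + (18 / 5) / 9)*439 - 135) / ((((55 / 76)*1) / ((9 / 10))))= 2321496 / 1375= 1688.36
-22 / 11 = -2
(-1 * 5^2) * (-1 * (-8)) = -200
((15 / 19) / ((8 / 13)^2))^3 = 16290480375 / 1798045696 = 9.06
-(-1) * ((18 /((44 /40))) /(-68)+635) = 118700 /187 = 634.76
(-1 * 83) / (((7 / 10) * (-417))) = 830 / 2919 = 0.28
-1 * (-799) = 799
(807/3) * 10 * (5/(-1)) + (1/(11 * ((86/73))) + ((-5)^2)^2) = -12132377/946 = -12824.92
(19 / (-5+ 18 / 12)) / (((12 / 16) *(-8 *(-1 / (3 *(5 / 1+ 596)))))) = -11419 / 7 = -1631.29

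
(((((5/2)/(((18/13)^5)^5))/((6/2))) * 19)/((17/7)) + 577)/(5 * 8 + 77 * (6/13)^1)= 7.64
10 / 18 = 5 / 9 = 0.56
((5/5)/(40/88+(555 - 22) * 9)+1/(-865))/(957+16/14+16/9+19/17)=-46328247/46983981816160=-0.00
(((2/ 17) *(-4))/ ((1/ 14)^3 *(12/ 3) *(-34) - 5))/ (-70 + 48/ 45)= -5145/ 3805637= -0.00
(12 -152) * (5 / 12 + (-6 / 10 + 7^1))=-2863 / 3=-954.33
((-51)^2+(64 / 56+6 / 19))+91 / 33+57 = 11684467 / 4389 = 2662.22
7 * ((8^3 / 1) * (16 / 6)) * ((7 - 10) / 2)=-14336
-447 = -447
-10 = -10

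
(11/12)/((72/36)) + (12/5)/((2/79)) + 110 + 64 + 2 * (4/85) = 549479/2040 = 269.35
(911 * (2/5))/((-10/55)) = -10021/5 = -2004.20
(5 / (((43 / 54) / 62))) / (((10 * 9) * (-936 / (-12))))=31 / 559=0.06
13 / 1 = 13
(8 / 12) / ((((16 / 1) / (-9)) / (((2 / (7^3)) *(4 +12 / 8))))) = -33 / 2744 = -0.01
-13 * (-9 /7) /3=5.57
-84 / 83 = -1.01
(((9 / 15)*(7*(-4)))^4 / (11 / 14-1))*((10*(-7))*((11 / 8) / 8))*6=3354408288 / 125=26835266.30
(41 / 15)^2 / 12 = 1681 / 2700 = 0.62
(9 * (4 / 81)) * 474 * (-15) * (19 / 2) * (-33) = 990660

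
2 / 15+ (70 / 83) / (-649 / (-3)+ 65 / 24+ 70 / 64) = 515554 / 3758655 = 0.14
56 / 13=4.31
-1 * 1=-1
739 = 739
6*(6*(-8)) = -288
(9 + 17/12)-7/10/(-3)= 10.65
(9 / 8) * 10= 45 / 4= 11.25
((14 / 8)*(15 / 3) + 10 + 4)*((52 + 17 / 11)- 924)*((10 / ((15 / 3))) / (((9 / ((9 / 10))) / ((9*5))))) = -7841925 / 44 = -178225.57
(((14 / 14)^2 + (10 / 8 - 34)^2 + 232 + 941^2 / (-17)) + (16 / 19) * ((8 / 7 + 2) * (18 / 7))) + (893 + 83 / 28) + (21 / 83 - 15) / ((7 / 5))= -1048586475019 / 21018256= -49889.32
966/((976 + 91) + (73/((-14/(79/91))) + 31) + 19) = 1230684/1417291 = 0.87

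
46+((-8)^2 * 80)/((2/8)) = 20526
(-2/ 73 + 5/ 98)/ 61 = 169/ 436394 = 0.00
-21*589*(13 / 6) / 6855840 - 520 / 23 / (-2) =154948001 / 13711680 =11.30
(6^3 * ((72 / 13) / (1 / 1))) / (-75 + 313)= 5.03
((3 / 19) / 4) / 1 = 3 / 76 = 0.04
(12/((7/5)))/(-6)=-10/7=-1.43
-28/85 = -0.33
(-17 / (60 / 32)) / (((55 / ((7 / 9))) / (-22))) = 1904 / 675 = 2.82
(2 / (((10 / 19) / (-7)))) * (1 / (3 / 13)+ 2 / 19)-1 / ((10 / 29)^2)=-37943 / 300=-126.48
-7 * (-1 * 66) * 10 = 4620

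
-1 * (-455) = 455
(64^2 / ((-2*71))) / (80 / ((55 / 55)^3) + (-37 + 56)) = -2048 / 7029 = -0.29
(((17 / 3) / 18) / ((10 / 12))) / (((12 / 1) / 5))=0.16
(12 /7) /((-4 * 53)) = -3 /371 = -0.01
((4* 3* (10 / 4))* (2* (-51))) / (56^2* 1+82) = -1530 / 1609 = -0.95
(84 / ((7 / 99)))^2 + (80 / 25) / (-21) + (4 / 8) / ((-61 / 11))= 18079313533 / 12810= 1411343.76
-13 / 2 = -6.50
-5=-5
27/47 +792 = 37251/47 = 792.57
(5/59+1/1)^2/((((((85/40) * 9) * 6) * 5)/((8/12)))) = 32768/23966685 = 0.00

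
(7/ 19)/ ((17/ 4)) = 28/ 323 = 0.09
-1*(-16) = 16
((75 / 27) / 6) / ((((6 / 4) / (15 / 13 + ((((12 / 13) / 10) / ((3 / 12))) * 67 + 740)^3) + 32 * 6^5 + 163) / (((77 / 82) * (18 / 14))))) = 6755252076088285 / 3009293830608463958646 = 0.00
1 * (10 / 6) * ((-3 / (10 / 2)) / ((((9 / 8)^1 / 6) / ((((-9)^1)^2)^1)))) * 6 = -2592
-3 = -3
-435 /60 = -29 /4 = -7.25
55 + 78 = 133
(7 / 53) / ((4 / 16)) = 28 / 53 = 0.53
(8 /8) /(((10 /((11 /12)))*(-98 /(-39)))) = 0.04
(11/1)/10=11/10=1.10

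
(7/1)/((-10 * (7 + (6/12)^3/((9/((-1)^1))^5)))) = -1653372/16533715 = -0.10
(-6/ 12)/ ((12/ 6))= -1/ 4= -0.25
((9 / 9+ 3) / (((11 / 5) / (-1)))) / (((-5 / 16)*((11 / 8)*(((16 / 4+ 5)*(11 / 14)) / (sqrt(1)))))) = 7168 / 11979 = 0.60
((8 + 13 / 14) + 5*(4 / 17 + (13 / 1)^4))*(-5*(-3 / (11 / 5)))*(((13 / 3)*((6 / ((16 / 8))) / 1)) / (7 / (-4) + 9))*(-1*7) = -12222107.74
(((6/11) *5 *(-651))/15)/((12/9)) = -1953/22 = -88.77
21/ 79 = 0.27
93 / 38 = 2.45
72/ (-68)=-18/ 17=-1.06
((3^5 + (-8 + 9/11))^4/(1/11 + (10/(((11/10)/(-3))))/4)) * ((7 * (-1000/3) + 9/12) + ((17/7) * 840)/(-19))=3148516590245234858/2807079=1121634478490.00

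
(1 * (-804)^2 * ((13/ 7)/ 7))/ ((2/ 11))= 46218744/ 49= 943239.67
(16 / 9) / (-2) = -8 / 9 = -0.89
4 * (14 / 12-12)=-130 / 3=-43.33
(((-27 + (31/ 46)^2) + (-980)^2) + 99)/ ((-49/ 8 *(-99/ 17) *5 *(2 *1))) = 34550115121/ 12830895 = 2692.73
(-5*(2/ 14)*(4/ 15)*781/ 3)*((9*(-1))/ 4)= 781/ 7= 111.57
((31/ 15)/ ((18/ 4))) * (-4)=-248/ 135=-1.84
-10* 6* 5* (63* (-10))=189000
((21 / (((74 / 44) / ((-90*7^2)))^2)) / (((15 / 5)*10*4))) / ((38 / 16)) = 13178032560 / 26011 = 506633.06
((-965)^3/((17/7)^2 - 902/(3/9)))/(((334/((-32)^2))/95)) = 428352772288000/4418987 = 96934607.93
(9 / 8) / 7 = 9 / 56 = 0.16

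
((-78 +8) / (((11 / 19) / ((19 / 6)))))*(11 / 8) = -12635 / 24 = -526.46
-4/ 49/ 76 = -0.00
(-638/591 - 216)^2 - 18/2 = 16456206907/349281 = 47114.52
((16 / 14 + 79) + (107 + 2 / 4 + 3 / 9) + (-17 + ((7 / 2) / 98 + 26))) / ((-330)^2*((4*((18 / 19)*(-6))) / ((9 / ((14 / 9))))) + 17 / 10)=-1572155 / 3415090434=-0.00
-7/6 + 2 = 5/6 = 0.83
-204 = -204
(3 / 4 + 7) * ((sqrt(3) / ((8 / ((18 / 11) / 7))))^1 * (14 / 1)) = 279 * sqrt(3) / 88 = 5.49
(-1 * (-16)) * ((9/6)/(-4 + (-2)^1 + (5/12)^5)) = -5971968/1489867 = -4.01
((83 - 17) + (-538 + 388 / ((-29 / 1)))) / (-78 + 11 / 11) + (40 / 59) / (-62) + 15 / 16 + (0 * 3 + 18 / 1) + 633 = 43013047171 / 65346512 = 658.23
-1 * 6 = -6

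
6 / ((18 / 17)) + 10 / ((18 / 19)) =146 / 9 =16.22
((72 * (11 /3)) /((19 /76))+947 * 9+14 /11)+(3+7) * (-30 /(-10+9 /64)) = 66707873 /6941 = 9610.70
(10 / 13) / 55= 2 / 143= 0.01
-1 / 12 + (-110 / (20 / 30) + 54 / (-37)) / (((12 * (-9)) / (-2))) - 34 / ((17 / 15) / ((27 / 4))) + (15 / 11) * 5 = -2913517 / 14652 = -198.85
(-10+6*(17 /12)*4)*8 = 192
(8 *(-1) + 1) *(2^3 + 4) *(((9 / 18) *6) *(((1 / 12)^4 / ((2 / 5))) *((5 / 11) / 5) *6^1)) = -35 / 2112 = -0.02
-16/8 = -2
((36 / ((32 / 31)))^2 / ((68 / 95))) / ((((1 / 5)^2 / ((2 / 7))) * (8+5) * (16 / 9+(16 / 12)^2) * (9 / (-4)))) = -184872375 / 1584128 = -116.70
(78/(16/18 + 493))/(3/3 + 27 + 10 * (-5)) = -351/48895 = -0.01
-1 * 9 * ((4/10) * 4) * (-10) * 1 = 144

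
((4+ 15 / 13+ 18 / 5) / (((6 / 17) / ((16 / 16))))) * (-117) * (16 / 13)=-232152 / 65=-3571.57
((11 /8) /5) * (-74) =-407 /20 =-20.35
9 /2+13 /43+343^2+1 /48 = 242837491 /2064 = 117653.82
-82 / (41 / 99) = -198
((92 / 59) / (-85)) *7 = -644 / 5015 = -0.13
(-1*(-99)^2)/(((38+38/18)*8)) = -88209/2888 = -30.54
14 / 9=1.56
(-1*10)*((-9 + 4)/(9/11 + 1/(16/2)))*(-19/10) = -8360/83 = -100.72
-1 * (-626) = 626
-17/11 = -1.55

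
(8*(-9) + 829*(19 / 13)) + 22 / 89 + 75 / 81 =35637092 / 31239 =1140.79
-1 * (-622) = 622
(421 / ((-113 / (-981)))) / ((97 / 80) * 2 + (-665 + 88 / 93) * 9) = -512121240 / 837085129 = -0.61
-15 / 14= -1.07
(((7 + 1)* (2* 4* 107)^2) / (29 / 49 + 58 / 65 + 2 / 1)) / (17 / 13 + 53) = 121355736320 / 3917241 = 30979.90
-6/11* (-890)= 5340/11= 485.45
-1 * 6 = -6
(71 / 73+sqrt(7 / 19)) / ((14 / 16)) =8 *sqrt(133) / 133+568 / 511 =1.81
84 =84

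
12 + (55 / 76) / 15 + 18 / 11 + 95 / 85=631109 / 42636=14.80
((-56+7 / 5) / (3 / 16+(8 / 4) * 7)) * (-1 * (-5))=-4368 / 227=-19.24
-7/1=-7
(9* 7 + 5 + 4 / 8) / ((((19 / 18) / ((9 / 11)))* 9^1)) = 1233 / 209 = 5.90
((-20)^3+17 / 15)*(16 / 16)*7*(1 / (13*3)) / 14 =-119983 / 1170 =-102.55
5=5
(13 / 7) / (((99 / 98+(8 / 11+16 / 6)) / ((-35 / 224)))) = -15015 / 227888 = -0.07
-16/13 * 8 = -128/13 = -9.85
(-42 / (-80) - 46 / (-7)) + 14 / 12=6941 / 840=8.26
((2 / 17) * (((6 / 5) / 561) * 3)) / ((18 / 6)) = 4 / 15895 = 0.00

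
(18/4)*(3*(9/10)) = 243/20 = 12.15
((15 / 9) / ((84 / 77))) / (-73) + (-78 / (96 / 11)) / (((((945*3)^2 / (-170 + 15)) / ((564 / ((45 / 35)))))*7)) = -7130101 / 704060910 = -0.01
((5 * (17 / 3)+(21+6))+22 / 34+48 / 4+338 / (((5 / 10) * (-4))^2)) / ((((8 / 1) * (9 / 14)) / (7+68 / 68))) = 108871 / 459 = 237.19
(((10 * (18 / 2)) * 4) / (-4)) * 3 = -270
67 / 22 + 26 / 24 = 545 / 132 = 4.13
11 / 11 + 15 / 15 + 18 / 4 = 13 / 2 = 6.50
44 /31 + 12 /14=494 /217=2.28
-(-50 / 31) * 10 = 500 / 31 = 16.13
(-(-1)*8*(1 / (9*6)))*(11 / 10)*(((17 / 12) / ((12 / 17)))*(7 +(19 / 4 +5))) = 212993 / 38880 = 5.48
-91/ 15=-6.07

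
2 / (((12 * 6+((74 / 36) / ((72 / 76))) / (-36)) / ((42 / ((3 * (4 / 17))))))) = 1388016 / 839105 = 1.65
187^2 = 34969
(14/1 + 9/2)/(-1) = -37/2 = -18.50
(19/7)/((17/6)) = 0.96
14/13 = 1.08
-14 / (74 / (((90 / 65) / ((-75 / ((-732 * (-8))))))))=245952 / 12025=20.45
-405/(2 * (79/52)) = -133.29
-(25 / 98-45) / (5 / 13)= 11401 / 98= 116.34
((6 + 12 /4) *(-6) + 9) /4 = -45 /4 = -11.25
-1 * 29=-29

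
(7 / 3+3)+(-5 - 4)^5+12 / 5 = -885619 / 15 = -59041.27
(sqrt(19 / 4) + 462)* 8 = 4* sqrt(19) + 3696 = 3713.44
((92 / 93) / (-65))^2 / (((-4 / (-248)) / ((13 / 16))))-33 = -2991217 / 90675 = -32.99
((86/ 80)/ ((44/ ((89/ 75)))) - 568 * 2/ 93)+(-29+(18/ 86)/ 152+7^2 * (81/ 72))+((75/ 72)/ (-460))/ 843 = 13.94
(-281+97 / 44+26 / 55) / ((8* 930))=-61231 / 1636800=-0.04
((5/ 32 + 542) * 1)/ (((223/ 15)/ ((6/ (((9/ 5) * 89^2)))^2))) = 722875/ 111932157944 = 0.00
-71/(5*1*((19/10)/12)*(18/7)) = -34.88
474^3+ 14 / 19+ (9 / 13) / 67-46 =1762408571887 / 16549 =106496378.75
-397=-397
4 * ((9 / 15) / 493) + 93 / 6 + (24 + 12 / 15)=198703 / 4930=40.30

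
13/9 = 1.44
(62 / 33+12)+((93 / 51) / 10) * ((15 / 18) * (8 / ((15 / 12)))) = 13886 / 935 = 14.85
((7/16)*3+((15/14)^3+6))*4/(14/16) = 93762/2401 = 39.05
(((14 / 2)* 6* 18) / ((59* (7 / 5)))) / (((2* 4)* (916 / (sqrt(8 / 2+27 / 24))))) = 135* sqrt(82) / 432352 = 0.00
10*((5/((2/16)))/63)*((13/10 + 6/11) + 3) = 21320/693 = 30.76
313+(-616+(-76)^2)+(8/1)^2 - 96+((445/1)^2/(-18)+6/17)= -5560.04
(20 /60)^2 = 1 /9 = 0.11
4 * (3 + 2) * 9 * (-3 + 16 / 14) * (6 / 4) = -3510 / 7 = -501.43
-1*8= -8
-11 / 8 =-1.38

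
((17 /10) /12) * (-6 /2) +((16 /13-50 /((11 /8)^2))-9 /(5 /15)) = -3312141 /62920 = -52.64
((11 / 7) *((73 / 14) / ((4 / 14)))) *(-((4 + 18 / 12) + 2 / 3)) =-29711 / 168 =-176.85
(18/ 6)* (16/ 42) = 8/ 7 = 1.14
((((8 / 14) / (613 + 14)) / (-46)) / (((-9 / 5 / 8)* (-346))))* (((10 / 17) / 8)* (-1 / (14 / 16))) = 400 / 18703763001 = 0.00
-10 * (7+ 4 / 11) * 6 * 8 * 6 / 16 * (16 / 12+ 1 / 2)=-2430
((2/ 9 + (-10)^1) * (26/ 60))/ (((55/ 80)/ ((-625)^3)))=1504629629.63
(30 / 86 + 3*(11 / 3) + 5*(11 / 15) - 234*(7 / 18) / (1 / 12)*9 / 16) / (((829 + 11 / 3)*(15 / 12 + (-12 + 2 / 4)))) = 309205 / 4403974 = 0.07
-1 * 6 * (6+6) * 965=-69480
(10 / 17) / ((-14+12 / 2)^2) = 5 / 544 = 0.01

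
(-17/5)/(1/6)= -102/5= -20.40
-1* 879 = -879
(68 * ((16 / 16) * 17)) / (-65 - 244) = -1156 / 309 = -3.74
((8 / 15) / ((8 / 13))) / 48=0.02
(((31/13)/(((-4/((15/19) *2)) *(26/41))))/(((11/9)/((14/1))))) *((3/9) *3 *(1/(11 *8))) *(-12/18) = 0.13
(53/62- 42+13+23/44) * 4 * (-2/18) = 12559/1023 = 12.28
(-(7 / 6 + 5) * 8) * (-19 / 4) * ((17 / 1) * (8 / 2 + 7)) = 131461 / 3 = 43820.33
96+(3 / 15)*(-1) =479 / 5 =95.80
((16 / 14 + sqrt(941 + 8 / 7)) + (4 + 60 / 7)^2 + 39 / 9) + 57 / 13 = sqrt(46165) / 7 + 320860 / 1911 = 198.60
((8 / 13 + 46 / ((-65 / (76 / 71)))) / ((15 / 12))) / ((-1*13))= 2624 / 299975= 0.01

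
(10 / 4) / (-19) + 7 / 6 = 59 / 57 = 1.04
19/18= 1.06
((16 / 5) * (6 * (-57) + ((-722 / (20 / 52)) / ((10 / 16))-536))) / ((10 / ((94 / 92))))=-18243144 / 14375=-1269.09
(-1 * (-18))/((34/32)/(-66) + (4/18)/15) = -855360/61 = -14022.30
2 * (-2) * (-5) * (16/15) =64/3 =21.33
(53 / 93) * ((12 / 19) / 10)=106 / 2945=0.04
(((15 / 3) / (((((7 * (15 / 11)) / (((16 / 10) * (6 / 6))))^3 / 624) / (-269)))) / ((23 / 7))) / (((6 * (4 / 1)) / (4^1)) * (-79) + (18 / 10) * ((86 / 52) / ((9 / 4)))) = 123921594368 / 48692739375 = 2.54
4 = 4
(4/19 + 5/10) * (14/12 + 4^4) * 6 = 41661/38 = 1096.34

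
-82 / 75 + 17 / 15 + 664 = 16601 / 25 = 664.04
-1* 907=-907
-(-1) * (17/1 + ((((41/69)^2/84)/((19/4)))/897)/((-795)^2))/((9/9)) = 18308244300031456/1076955547060575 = 17.00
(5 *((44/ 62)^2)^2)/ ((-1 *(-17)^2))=-1171280/ 266897569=-0.00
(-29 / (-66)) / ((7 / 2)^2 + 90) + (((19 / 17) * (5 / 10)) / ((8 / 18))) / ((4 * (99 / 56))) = 167135 / 917796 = 0.18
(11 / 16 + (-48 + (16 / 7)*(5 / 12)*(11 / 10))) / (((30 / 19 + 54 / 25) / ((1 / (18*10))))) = -0.07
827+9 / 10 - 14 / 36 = 37238 / 45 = 827.51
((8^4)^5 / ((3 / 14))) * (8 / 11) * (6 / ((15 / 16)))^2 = 132226261520350065983488 / 825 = 160274256388303110283.02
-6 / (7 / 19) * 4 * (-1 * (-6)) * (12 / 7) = -32832 / 49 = -670.04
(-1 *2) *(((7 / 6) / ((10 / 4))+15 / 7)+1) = -758 / 105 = -7.22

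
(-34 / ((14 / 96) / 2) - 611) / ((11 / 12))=-90492 / 77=-1175.22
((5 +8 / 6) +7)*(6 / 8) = 10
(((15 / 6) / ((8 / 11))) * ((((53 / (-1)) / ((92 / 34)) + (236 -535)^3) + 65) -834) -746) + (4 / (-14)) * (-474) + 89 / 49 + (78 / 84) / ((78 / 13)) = -9941847776153 / 108192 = -91890784.68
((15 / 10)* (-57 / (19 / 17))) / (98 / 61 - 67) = 9333 / 7978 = 1.17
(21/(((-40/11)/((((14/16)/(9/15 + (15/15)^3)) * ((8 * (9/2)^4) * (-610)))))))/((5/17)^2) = 187028476173/2560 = 73057998.51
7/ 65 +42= 2737/ 65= 42.11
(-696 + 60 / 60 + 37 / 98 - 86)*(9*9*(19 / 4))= -117735039 / 392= -300344.49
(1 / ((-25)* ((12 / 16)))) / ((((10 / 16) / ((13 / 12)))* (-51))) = 104 / 57375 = 0.00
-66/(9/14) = -308/3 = -102.67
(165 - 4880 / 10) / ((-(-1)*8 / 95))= -30685 / 8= -3835.62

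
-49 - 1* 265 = -314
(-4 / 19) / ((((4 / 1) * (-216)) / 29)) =29 / 4104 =0.01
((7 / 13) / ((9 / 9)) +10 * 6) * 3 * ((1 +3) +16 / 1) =47220 / 13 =3632.31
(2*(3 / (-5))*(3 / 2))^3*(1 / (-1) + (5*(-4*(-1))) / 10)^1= -729 / 125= -5.83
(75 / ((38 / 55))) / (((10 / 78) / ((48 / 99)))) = 7800 / 19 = 410.53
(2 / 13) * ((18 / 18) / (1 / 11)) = 22 / 13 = 1.69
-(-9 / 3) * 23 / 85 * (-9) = -621 / 85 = -7.31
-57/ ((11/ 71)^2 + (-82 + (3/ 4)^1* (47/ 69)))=26435004/ 37781245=0.70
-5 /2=-2.50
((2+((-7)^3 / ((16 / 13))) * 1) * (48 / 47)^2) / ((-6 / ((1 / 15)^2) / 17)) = 602072 / 165675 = 3.63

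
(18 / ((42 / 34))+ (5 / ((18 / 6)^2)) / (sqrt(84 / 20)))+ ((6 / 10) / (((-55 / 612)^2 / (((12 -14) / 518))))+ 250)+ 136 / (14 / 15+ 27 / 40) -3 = 5* sqrt(105) / 189+ 261476660399 / 756053375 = 346.12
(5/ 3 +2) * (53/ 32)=583/ 96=6.07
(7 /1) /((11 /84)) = 588 /11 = 53.45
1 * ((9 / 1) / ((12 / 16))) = 12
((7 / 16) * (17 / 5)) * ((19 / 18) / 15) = 2261 / 21600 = 0.10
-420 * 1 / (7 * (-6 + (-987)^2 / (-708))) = 4720 / 108713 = 0.04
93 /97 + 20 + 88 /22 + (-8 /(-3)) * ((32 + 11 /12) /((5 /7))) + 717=864.85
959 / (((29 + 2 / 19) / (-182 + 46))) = -354008 / 79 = -4481.11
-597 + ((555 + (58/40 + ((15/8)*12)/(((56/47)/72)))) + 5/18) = 1662407/1260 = 1319.37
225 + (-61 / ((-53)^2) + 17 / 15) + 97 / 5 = 10344632 / 42135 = 245.51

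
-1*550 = -550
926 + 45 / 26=24121 / 26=927.73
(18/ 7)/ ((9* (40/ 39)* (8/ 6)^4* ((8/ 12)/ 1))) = 9477/ 71680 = 0.13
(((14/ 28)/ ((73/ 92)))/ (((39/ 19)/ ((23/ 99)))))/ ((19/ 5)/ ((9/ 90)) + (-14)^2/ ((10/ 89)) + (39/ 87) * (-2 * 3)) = 76705/ 1914063723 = 0.00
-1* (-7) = 7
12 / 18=2 / 3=0.67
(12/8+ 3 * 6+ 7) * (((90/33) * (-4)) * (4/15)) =-848/11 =-77.09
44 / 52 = 11 / 13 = 0.85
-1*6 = -6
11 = 11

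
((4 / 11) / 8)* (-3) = -3 / 22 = -0.14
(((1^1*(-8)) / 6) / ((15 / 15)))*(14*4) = -224 / 3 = -74.67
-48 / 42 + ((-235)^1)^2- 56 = 386175 / 7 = 55167.86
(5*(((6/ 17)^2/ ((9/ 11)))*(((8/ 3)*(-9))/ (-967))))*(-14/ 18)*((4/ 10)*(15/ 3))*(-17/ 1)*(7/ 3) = 172480/ 147951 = 1.17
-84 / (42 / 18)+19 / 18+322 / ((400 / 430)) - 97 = 38557 / 180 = 214.21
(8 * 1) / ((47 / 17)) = 136 / 47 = 2.89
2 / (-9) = -2 / 9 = -0.22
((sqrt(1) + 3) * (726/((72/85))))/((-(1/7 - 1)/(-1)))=-71995/18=-3999.72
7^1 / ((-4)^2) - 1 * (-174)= 174.44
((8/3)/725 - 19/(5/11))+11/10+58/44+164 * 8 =30447478/23925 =1272.62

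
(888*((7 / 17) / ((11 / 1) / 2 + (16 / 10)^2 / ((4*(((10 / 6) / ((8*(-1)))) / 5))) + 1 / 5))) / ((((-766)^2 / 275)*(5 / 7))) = -1424500 / 57355399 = -0.02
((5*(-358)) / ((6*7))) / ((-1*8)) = 5.33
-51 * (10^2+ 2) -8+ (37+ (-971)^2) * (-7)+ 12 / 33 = -72658912 / 11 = -6605355.64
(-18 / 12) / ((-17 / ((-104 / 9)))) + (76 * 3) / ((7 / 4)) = 46148 / 357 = 129.27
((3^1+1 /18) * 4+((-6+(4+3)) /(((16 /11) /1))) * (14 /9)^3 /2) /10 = 39413 /29160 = 1.35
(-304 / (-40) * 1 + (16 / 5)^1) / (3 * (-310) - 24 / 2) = -9 / 785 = -0.01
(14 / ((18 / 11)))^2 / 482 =5929 / 39042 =0.15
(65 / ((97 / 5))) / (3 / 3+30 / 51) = 5525 / 2619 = 2.11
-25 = -25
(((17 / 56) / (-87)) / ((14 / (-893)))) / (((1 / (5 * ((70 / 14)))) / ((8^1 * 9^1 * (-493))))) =-19355775 / 98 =-197507.91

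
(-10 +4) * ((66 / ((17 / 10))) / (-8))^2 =-81675 / 578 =-141.31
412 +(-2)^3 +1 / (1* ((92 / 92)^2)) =405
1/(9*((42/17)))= 0.04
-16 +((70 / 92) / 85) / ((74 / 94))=-462615 / 28934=-15.99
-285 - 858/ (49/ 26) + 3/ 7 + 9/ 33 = -398625/ 539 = -739.56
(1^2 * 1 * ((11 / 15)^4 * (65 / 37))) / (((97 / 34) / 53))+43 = 1905540941 / 36338625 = 52.44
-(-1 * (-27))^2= -729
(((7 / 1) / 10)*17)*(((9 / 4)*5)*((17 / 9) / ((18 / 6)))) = 2023 / 24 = 84.29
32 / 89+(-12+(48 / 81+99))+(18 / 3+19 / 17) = 3883696 / 40851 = 95.07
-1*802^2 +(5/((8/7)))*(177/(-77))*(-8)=-7074359/11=-643123.55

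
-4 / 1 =-4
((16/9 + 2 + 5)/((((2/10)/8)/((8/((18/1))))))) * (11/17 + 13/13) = 353920/1377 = 257.02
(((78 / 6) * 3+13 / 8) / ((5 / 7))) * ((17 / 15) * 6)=1547 / 4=386.75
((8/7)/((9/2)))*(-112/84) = -64/189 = -0.34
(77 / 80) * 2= 77 / 40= 1.92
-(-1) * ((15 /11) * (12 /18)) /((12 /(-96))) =-80 /11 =-7.27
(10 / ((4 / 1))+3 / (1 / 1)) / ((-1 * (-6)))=11 / 12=0.92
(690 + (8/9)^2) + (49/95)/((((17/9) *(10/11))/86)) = 468724583/654075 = 716.62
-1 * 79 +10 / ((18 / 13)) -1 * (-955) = 7949 / 9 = 883.22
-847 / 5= -169.40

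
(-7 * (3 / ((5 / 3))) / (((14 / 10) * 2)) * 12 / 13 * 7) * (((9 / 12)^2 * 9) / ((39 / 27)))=-137781 / 1352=-101.91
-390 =-390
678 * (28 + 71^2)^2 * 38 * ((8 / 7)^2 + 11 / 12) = 72102813990169 / 49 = 1471485999799.37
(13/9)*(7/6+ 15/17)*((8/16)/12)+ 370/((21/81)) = 220118699/154224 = 1427.27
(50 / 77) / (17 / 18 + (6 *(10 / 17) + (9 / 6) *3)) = 7650 / 105721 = 0.07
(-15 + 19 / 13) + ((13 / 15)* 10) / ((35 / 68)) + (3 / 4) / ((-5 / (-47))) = 56509 / 5460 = 10.35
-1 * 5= -5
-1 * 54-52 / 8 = -121 / 2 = -60.50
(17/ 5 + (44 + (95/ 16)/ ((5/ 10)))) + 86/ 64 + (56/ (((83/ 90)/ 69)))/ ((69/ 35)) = 29029017/ 13280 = 2185.92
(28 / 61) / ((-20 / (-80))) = 1.84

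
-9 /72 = -0.12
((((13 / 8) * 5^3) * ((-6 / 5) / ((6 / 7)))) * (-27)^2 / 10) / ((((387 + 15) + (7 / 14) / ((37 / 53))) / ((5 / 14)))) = -8766225 / 476816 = -18.38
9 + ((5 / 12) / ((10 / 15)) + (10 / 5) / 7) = 9.91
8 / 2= 4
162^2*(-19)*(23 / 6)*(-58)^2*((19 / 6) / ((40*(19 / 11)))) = -2947118823 / 10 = -294711882.30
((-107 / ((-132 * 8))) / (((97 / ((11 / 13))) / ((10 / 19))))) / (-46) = -535 / 52901472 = -0.00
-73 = -73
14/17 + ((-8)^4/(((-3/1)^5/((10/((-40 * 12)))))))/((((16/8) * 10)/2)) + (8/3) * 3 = 548926/61965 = 8.86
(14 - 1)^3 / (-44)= -2197 / 44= -49.93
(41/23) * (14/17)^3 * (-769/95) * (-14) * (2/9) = 2422436128/96614145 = 25.07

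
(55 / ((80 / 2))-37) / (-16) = 2.23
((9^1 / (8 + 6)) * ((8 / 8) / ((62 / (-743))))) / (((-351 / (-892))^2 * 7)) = -7.11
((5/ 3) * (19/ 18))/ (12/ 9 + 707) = 19/ 7650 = 0.00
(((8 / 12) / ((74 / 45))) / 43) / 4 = 15 / 6364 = 0.00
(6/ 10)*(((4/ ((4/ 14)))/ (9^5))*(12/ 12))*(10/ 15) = 28/ 295245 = 0.00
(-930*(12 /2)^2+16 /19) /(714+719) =-636104 /27227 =-23.36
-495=-495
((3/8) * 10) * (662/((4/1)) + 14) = 5385/8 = 673.12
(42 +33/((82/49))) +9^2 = 11703/82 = 142.72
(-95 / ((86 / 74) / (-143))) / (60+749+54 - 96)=38665 / 2537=15.24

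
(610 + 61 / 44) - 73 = 23689 / 44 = 538.39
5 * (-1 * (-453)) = 2265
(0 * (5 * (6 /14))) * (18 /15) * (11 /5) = 0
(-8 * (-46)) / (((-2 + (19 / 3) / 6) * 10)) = -3312 / 85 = -38.96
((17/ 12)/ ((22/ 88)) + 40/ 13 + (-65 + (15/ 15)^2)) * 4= -8620/ 39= -221.03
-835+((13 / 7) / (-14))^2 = -834.98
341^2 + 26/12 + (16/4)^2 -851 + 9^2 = 115529.17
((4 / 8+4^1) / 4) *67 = 603 / 8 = 75.38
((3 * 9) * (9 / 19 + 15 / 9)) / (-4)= -14.45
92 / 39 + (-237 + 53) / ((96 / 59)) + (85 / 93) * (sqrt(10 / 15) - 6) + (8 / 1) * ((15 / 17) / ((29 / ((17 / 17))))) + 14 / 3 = -88450425 / 794716 + 85 * sqrt(6) / 279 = -110.55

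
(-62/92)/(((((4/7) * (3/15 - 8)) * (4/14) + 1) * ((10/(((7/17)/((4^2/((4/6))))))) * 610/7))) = 74431/1534096320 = 0.00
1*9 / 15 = 3 / 5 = 0.60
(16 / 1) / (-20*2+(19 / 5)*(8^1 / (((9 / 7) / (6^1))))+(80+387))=240 / 8533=0.03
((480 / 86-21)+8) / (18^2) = -319 / 13932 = -0.02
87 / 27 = 29 / 9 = 3.22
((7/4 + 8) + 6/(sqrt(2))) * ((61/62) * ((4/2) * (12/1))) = 2196 * sqrt(2)/31 + 7137/31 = 330.41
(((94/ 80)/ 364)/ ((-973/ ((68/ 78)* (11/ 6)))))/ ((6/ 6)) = -8789/ 1657524960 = -0.00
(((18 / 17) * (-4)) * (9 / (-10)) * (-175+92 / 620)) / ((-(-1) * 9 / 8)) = -592.44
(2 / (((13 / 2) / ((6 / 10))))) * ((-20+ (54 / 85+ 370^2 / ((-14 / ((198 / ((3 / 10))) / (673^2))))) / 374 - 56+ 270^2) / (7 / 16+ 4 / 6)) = 12176.08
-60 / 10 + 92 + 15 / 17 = 1477 / 17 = 86.88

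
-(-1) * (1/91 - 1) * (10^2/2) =-4500/91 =-49.45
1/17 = 0.06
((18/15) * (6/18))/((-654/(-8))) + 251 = 410393/1635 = 251.00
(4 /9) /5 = 4 /45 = 0.09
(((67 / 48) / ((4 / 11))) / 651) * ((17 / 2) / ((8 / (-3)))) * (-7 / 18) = 12529 / 1714176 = 0.01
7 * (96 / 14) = 48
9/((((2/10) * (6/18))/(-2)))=-270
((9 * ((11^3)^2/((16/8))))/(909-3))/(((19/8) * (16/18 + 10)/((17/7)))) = 813146499/984067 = 826.31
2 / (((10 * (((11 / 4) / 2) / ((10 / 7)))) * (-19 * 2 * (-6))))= 4 / 4389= 0.00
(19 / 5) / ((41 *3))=19 / 615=0.03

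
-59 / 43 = -1.37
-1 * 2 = -2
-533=-533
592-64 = 528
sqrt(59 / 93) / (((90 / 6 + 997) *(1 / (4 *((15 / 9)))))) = 5 *sqrt(5487) / 70587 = 0.01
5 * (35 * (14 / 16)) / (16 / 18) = 11025 / 64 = 172.27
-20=-20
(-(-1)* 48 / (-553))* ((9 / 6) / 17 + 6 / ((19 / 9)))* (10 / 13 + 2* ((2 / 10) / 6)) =-2468472 / 11610235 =-0.21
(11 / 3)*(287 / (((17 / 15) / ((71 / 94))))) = 1120735 / 1598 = 701.34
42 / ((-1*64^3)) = -21 / 131072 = -0.00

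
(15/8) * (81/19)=1215/152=7.99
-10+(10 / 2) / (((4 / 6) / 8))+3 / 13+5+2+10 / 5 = 770 / 13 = 59.23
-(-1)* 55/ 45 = 11/ 9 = 1.22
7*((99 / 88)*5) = 315 / 8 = 39.38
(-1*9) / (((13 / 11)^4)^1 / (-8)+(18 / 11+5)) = -351384 / 249581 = -1.41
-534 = -534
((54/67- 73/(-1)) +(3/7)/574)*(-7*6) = -3099.88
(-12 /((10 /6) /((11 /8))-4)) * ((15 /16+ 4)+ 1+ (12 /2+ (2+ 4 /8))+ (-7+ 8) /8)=23067 /368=62.68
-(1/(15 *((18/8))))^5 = -1024/44840334375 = -0.00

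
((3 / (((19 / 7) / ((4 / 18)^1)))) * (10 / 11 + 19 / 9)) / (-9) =-4186 / 50787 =-0.08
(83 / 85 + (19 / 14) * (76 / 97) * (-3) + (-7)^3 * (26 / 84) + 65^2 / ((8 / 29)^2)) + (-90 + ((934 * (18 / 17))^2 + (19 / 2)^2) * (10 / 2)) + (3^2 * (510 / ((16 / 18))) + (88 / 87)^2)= 2353127836255373579 / 475287180480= 4950960.04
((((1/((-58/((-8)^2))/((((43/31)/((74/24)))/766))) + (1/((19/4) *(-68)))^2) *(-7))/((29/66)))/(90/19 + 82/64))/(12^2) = 261368952460/22268619549297687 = 0.00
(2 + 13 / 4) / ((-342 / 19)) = -7 / 24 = -0.29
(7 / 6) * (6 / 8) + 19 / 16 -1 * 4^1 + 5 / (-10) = -39 / 16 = -2.44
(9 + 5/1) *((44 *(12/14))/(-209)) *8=-384/19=-20.21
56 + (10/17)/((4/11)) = 1959/34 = 57.62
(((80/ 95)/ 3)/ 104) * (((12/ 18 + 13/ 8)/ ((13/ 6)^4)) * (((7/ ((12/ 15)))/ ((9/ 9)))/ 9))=1925/ 7054567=0.00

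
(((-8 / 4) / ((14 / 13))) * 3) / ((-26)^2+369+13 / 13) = -39 / 7322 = -0.01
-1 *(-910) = 910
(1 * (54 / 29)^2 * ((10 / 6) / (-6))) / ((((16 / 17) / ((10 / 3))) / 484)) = -1388475 / 841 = -1650.98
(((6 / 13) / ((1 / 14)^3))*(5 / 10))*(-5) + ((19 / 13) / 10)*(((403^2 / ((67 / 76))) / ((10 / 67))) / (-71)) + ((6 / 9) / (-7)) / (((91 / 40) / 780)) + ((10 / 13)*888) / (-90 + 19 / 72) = -84477517413 / 14698775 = -5747.25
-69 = -69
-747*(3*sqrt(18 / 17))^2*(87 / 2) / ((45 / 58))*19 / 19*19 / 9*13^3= -157344477966 / 85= -1851111505.48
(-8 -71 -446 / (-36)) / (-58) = 1199 / 1044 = 1.15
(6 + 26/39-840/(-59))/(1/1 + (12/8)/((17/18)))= 15725/1947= 8.08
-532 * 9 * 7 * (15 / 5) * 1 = -100548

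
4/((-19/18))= -72/19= -3.79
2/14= 0.14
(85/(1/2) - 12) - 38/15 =2332/15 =155.47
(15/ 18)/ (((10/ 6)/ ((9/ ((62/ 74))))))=333/ 62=5.37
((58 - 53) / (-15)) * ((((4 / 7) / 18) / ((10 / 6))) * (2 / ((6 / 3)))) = -2 / 315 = -0.01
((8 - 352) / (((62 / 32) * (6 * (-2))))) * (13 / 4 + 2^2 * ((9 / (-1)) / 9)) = -344 / 31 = -11.10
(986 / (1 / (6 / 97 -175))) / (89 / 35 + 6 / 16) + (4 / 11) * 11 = -4684484524 / 79249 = -59110.96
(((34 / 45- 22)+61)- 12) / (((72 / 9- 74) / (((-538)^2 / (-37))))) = 180757778 / 54945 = 3289.79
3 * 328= 984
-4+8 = 4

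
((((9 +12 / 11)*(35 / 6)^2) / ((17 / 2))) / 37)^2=1500625 / 1258884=1.19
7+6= 13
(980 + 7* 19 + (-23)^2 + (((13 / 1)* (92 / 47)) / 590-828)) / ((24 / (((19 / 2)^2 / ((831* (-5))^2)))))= 339541799 / 1914925653000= 0.00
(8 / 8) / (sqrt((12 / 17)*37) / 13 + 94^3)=596566958 / 495498970243361 - 13*sqrt(1887) / 990997940486722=0.00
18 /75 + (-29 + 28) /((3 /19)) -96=-7657 /75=-102.09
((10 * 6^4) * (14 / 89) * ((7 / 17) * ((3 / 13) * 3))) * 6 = 68584320 / 19669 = 3486.92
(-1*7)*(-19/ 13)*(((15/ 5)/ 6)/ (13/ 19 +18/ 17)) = 42959/ 14638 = 2.93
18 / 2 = 9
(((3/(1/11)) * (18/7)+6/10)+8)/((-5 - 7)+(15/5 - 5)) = -3271/490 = -6.68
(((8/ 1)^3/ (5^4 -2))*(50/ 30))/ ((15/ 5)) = 2560/ 5607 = 0.46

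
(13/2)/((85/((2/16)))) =13/1360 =0.01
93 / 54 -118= -2093 / 18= -116.28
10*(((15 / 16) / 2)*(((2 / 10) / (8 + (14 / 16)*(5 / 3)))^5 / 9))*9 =1492992 / 75342373738375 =0.00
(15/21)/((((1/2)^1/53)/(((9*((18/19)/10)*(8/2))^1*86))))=22207.40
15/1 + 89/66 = 1079/66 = 16.35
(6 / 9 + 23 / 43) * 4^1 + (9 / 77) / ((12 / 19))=198313 / 39732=4.99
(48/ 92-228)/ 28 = -1308/ 161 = -8.12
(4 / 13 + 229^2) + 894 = 693359 / 13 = 53335.31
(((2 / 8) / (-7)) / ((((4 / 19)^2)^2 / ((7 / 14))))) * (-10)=651605 / 7168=90.90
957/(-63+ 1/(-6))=-5742/379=-15.15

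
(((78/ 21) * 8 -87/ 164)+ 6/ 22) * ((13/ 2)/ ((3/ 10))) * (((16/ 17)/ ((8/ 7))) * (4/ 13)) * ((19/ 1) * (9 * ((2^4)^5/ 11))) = 13078018129920/ 4961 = 2636165718.59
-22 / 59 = -0.37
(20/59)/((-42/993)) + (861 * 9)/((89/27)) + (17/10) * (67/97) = 83572939953/35654290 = 2343.98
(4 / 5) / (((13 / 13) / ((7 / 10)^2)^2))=2401 / 12500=0.19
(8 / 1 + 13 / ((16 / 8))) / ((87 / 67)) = 67 / 6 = 11.17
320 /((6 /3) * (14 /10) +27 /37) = 59200 /653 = 90.66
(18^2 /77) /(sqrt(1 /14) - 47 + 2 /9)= -2455272 /27294223 - 26244 * sqrt(14) /191059561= -0.09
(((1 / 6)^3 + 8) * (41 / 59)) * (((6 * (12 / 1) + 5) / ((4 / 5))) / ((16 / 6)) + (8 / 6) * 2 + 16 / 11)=3010443163 / 13457664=223.70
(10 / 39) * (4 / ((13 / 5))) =200 / 507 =0.39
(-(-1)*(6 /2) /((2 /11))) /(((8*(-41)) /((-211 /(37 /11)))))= 76593 /24272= 3.16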